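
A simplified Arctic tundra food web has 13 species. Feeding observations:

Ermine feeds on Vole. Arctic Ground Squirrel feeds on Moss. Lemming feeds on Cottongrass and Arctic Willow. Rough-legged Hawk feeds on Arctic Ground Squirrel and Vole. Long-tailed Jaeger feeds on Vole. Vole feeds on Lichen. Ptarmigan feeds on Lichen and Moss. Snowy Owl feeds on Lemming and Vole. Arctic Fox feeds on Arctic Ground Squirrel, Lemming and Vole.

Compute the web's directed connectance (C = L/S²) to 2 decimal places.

C = 0.09

The web has S = 13 species and L = 15 feeding links.
C = L / S² = 15 / 169 = 0.0888 ≈ 0.09.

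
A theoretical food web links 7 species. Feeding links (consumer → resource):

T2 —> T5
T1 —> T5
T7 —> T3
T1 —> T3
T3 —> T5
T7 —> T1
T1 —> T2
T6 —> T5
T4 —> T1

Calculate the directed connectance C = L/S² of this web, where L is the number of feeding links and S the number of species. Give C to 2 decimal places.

The web has S = 7 species and L = 9 feeding links.
C = L / S² = 9 / 49 = 0.1837 ≈ 0.18.

C = 0.18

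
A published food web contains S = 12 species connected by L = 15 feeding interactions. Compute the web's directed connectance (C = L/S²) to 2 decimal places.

C = 0.10

The web has S = 12 species and L = 15 feeding links.
C = L / S² = 15 / 144 = 0.1042 ≈ 0.10.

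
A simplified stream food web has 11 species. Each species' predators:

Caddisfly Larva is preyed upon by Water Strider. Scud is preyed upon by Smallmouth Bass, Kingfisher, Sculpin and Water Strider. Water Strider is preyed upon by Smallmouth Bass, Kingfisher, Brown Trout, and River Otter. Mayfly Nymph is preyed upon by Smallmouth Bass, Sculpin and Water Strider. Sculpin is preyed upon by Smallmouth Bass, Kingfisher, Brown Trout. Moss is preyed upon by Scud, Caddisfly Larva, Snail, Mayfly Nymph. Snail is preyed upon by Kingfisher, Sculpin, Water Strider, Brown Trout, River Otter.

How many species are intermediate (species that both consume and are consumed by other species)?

6

Intermediate species (has both prey and predators): Caddisfly Larva, Snail, Scud, Mayfly Nymph, Sculpin, Water Strider.
Count: 6.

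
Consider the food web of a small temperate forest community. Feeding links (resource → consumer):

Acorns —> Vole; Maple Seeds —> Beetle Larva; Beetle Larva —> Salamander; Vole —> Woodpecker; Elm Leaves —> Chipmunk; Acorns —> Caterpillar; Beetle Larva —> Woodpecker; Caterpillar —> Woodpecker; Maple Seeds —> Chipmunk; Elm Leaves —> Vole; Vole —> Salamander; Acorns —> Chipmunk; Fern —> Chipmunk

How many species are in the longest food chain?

3 species

One longest chain: Acorns → Vole → Salamander.
It has 3 species and 2 links.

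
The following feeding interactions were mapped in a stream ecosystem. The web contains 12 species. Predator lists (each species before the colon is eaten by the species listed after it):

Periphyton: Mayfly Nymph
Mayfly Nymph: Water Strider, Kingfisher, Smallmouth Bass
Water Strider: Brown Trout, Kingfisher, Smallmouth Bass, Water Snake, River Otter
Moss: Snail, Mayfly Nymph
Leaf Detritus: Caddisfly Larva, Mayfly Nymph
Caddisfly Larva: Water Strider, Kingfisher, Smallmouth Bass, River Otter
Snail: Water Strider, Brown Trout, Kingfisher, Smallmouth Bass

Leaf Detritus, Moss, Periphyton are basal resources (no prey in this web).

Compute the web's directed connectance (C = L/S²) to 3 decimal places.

The web has S = 12 species and L = 21 feeding links.
C = L / S² = 21 / 144 = 0.1458 ≈ 0.146.

C = 0.146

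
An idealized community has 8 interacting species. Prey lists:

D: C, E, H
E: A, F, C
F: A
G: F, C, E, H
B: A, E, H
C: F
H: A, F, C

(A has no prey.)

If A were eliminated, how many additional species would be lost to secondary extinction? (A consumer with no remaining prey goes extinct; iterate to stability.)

Remove A.
Round 1: F (all prey gone) → extinct.
Round 2: C (all prey gone) → extinct.
Round 3: E (all prey gone), H (all prey gone) → extinct.
Round 4: G (all prey gone), B (all prey gone), D (all prey gone) → extinct.
No further losses. Total secondary extinctions: 7.

7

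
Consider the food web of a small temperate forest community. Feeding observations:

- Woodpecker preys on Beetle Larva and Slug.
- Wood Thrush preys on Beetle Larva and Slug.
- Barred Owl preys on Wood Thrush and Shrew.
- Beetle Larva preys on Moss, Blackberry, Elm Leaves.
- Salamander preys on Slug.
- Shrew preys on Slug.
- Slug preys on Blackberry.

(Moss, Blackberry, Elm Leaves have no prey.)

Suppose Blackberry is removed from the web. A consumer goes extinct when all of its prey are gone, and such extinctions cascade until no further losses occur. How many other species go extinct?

Remove Blackberry.
Round 1: Slug (all prey gone) → extinct.
Round 2: Salamander (all prey gone), Shrew (all prey gone) → extinct.
No further losses. Total secondary extinctions: 3.

3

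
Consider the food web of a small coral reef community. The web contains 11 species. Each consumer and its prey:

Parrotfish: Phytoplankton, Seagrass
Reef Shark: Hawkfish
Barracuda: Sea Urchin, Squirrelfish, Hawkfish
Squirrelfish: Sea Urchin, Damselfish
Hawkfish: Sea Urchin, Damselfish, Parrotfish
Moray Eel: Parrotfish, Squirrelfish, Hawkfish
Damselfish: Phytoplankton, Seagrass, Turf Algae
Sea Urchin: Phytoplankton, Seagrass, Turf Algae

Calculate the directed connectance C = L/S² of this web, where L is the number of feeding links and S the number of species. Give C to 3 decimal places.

The web has S = 11 species and L = 20 feeding links.
C = L / S² = 20 / 121 = 0.1653 ≈ 0.165.

C = 0.165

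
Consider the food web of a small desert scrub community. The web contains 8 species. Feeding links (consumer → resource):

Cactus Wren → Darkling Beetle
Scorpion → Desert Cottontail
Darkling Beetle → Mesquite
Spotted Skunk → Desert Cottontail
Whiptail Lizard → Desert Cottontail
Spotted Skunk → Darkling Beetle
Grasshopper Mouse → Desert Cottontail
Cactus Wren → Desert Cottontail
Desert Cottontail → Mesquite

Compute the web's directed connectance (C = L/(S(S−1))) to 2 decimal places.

The web has S = 8 species and L = 9 feeding links.
C = L / (S(S−1)) = 9 / 56 = 0.1607 ≈ 0.16.

C = 0.16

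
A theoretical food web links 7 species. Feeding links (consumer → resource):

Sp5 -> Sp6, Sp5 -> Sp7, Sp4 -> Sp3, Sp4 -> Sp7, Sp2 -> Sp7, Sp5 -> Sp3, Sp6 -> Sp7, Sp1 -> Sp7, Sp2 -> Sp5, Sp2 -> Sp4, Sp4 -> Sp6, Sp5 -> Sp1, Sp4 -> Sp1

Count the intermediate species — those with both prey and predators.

Intermediate species (has both prey and predators): Sp6, Sp1, Sp4, Sp5.
Count: 4.

4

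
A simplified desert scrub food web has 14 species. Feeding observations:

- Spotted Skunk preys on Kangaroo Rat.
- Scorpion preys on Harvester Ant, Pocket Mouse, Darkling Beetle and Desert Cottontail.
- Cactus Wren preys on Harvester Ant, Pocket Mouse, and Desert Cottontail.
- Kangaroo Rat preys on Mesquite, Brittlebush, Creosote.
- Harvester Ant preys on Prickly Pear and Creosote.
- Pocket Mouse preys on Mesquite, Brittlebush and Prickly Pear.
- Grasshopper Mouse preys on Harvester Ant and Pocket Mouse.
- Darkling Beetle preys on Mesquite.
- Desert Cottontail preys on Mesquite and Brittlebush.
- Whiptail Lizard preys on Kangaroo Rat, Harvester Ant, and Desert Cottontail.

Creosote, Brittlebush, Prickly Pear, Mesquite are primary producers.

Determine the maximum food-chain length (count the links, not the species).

2 links

One longest chain: Creosote → Harvester Ant → Cactus Wren.
It has 3 species and 2 links.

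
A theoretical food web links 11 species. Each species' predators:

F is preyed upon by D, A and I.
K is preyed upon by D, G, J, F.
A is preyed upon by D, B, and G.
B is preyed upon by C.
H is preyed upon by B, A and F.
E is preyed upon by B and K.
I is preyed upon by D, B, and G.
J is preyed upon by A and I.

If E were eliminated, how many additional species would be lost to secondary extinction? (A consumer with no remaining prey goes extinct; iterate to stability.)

2

Remove E.
Round 1: K (all prey gone) → extinct.
Round 2: J (all prey gone) → extinct.
No further losses. Total secondary extinctions: 2.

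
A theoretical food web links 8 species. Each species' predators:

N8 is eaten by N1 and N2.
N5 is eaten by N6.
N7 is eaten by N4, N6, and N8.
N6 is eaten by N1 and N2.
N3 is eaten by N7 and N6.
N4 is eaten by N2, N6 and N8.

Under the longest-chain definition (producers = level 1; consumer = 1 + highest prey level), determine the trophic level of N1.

N3 is a producer → level 1.
N7 eats N3 → level 2.
N4 eats N7 → level 3.
N8 eats N4 (level 3); other prey at levels: N7 2 → level 4.
N1 eats N8 (level 4); other prey at levels: N6 4 → level 5.

Trophic level 5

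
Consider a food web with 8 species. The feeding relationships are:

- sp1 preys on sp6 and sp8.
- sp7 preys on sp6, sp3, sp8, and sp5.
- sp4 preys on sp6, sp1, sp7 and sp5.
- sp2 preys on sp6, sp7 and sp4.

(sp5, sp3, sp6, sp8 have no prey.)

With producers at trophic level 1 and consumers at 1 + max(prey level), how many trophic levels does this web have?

Producers (level 1): sp5, sp3, sp6, sp8.
sp5 → sp7 → sp4 → sp2 gives sp2 level 4.
No species has a prey at level 4, so no species reaches level 5.

4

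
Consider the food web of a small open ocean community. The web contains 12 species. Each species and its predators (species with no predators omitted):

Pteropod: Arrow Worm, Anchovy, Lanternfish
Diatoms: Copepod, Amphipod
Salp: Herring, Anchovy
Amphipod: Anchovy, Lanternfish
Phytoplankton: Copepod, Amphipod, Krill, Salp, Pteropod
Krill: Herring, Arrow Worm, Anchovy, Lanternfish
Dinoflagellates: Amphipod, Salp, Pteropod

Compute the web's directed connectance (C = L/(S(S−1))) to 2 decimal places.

The web has S = 12 species and L = 21 feeding links.
C = L / (S(S−1)) = 21 / 132 = 0.1591 ≈ 0.16.

C = 0.16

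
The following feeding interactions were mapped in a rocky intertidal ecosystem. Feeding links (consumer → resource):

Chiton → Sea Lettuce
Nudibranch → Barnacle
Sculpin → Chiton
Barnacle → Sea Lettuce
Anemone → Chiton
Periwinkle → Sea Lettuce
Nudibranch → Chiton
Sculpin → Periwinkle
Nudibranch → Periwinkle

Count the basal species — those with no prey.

Basal species (no prey listed): Sea Lettuce.
Count: 1.

1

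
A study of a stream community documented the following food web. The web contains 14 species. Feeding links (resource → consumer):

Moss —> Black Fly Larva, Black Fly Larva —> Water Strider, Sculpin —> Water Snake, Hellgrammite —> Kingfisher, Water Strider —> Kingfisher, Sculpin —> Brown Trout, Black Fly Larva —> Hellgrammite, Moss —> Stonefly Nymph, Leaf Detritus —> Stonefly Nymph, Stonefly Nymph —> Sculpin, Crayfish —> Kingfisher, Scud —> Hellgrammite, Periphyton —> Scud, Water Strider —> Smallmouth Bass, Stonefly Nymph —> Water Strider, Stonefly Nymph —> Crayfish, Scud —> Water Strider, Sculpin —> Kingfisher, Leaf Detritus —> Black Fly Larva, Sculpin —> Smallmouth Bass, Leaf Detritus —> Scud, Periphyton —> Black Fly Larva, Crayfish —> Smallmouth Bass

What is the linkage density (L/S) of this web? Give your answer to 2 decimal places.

There are L = 23 links among S = 14 species.
L/S = 23/14 = 1.6429 ≈ 1.64.

L/S = 1.64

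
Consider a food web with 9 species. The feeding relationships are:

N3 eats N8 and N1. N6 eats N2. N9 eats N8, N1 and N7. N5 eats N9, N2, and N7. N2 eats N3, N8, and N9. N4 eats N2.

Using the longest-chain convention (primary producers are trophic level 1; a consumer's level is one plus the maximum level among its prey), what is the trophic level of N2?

N8 is a producer → level 1.
N9 eats N8 (level 1); other prey at levels: N1 1, N7 1 → level 2.
N2 eats N9 (level 2); other prey at levels: N8 1, N3 2 → level 3.

Trophic level 3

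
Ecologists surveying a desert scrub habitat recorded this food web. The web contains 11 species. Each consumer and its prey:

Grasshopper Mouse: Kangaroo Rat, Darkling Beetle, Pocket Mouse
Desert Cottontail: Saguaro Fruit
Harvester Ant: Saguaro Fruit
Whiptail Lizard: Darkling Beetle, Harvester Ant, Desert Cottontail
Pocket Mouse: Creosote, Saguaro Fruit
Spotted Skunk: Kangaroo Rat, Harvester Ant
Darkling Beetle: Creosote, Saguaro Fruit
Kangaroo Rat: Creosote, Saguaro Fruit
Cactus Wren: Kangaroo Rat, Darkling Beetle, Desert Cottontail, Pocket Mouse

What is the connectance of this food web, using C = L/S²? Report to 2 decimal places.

C = 0.17

The web has S = 11 species and L = 20 feeding links.
C = L / S² = 20 / 121 = 0.1653 ≈ 0.17.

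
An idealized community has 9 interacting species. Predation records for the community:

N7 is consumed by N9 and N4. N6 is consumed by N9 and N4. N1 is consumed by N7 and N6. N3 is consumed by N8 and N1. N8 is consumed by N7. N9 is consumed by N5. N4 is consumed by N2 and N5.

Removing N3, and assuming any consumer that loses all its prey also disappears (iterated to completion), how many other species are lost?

8

Remove N3.
Round 1: N8 (all prey gone), N1 (all prey gone) → extinct.
Round 2: N7 (all prey gone), N6 (all prey gone) → extinct.
Round 3: N9 (all prey gone), N4 (all prey gone) → extinct.
Round 4: N2 (all prey gone), N5 (all prey gone) → extinct.
No further losses. Total secondary extinctions: 8.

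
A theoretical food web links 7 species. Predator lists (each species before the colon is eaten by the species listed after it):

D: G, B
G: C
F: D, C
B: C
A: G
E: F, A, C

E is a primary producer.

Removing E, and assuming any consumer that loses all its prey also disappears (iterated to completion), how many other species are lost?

Remove E.
Round 1: F (all prey gone), A (all prey gone) → extinct.
Round 2: D (all prey gone) → extinct.
Round 3: G (all prey gone), B (all prey gone) → extinct.
Round 4: C (all prey gone) → extinct.
No further losses. Total secondary extinctions: 6.

6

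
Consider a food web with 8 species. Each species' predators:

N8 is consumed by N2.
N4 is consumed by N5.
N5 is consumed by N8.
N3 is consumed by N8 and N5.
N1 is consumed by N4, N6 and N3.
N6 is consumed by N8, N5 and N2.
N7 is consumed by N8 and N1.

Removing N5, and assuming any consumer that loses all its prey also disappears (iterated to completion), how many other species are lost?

Remove N5.
Every predator of it retains at least one other prey: N8 still has N7, N3, N6.
No consumer loses all prey, so no secondary extinctions occur.

0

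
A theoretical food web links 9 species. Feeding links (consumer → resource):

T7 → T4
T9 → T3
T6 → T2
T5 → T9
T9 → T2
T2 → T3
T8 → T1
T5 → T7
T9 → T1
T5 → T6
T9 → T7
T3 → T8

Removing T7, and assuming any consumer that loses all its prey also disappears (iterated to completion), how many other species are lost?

Remove T7.
Every predator of it retains at least one other prey: T9 still has T1, T3, T2; T5 still has T6, T9.
No consumer loses all prey, so no secondary extinctions occur.

0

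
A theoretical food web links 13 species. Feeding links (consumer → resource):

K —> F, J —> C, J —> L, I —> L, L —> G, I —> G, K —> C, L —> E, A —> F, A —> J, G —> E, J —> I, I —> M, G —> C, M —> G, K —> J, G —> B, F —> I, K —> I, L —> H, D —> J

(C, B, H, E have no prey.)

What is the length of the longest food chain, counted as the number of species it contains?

One longest chain: C → G → L → I → J → K.
It has 6 species and 5 links.

6 species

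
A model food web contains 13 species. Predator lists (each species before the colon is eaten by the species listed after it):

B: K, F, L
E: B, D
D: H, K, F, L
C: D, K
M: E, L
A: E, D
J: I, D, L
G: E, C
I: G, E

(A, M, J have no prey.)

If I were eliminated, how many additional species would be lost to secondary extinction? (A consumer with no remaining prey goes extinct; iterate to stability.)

2

Remove I.
Round 1: G (all prey gone) → extinct.
Round 2: C (all prey gone) → extinct.
No further losses. Total secondary extinctions: 2.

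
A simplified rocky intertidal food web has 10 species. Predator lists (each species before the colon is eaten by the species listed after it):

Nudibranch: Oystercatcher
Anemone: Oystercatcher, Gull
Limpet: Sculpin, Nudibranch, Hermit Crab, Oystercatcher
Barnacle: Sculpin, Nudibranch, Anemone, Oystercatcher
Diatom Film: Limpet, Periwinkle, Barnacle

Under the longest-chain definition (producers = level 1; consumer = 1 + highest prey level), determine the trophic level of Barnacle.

Trophic level 2

Diatom Film is a producer → level 1.
Barnacle eats Diatom Film → level 2.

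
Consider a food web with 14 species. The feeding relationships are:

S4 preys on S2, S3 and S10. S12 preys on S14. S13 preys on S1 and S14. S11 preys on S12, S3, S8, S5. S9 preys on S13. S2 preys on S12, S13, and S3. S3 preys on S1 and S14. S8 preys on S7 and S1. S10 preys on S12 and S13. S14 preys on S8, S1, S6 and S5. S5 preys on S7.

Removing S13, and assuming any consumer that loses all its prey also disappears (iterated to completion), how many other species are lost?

1

Remove S13.
Round 1: S9 (all prey gone) → extinct.
No further losses. Total secondary extinctions: 1.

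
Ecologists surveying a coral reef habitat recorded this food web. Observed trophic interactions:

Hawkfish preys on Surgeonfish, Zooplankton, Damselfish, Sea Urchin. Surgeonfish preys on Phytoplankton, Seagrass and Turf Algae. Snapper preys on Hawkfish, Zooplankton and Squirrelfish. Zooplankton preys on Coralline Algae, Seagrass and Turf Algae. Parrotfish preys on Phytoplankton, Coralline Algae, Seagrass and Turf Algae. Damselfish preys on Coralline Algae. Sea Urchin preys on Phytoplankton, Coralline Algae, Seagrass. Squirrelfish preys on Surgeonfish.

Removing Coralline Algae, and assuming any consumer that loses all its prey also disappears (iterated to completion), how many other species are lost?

1

Remove Coralline Algae.
Round 1: Damselfish (all prey gone) → extinct.
No further losses. Total secondary extinctions: 1.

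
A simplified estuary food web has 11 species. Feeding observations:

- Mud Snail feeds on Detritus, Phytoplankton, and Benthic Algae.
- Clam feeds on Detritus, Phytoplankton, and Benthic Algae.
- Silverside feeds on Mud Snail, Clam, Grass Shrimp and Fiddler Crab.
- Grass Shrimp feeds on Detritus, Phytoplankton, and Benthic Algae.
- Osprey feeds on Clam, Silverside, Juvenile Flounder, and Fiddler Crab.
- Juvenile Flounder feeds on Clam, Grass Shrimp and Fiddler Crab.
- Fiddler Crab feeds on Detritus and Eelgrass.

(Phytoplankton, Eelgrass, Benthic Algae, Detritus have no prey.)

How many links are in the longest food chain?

3 links

One longest chain: Phytoplankton → Clam → Juvenile Flounder → Osprey.
It has 4 species and 3 links.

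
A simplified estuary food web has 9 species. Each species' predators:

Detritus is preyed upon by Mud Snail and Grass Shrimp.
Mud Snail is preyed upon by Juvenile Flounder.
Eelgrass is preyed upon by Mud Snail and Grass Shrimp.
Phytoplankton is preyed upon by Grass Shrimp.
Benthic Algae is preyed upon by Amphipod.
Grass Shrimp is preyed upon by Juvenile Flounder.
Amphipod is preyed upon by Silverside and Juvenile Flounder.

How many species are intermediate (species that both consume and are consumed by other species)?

Intermediate species (has both prey and predators): Mud Snail, Amphipod, Grass Shrimp.
Count: 3.

3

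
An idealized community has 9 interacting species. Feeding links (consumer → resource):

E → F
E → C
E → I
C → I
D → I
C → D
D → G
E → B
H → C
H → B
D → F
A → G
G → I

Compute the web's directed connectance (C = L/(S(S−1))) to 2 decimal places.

The web has S = 9 species and L = 13 feeding links.
C = L / (S(S−1)) = 13 / 72 = 0.1806 ≈ 0.18.

C = 0.18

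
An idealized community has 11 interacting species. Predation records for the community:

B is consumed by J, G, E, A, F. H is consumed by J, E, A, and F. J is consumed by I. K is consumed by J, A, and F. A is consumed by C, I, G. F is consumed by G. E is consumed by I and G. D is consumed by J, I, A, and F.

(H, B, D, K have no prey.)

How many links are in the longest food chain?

2 links

One longest chain: H → F → G.
It has 3 species and 2 links.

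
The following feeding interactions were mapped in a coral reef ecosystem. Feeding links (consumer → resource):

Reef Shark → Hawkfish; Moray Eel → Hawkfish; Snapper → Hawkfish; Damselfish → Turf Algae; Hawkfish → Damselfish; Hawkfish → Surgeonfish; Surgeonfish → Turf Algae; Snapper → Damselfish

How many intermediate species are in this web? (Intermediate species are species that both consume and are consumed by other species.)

Intermediate species (has both prey and predators): Surgeonfish, Damselfish, Hawkfish.
Count: 3.

3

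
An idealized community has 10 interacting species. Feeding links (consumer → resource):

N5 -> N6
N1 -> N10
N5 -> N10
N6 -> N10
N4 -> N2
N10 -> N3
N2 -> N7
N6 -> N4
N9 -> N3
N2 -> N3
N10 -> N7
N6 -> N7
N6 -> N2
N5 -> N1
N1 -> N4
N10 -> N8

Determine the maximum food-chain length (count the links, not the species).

One longest chain: N3 → N2 → N4 → N6 → N5.
It has 5 species and 4 links.

4 links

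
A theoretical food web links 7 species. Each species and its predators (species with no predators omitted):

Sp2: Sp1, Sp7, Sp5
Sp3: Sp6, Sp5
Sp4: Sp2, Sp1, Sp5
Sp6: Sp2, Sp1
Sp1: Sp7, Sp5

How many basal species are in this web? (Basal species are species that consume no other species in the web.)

Basal species (no prey listed): Sp4, Sp3.
Count: 2.

2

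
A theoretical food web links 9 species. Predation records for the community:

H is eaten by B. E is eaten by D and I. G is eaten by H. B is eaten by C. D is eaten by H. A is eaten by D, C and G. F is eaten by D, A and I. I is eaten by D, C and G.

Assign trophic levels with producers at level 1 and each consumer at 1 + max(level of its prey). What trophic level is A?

Trophic level 2

F is a producer → level 1.
A eats F → level 2.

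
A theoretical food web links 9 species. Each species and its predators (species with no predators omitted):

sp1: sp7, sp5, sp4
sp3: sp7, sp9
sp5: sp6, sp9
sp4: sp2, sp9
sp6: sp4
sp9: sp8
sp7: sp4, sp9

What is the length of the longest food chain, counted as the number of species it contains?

One longest chain: sp1 → sp5 → sp6 → sp4 → sp9 → sp8.
It has 6 species and 5 links.

6 species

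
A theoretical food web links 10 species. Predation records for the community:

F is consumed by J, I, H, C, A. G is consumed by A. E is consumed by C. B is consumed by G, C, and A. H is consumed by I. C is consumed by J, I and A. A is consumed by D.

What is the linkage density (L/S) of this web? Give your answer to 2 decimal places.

There are L = 15 links among S = 10 species.
L/S = 15/10 = 1.5000 ≈ 1.50.

L/S = 1.50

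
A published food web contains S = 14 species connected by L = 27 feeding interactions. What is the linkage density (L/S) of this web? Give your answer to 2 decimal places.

There are L = 27 links among S = 14 species.
L/S = 27/14 = 1.9286 ≈ 1.93.

L/S = 1.93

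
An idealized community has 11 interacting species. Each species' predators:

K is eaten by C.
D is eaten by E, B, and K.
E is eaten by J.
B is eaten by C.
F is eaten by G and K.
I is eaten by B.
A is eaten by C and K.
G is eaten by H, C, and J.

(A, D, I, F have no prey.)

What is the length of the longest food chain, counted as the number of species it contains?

3 species

One longest chain: D → E → J.
It has 3 species and 2 links.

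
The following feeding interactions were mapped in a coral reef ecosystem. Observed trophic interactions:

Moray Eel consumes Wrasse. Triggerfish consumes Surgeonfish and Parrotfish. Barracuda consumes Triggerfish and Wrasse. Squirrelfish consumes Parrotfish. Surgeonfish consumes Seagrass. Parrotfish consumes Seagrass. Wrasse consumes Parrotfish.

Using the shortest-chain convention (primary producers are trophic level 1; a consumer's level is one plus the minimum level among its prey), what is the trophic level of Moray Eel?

Trophic level 4

Seagrass is a producer → level 1.
Parrotfish eats Seagrass → level 2.
Wrasse eats Parrotfish → level 3.
Moray Eel eats Wrasse → level 4.
No prey of Moray Eel is below level 3, so 4 is the minimum.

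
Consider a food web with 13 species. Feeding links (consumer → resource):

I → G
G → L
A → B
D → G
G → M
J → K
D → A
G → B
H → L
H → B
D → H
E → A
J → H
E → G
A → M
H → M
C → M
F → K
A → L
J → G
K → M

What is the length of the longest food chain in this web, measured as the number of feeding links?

2 links

One longest chain: L → G → I.
It has 3 species and 2 links.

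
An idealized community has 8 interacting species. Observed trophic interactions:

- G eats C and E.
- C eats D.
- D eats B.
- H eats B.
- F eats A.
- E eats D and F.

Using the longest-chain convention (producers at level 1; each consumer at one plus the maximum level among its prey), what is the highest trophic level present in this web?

Producers (level 1): A, B.
B → D → E → G gives G level 4.
No species has a prey at level 4, so no species reaches level 5.

4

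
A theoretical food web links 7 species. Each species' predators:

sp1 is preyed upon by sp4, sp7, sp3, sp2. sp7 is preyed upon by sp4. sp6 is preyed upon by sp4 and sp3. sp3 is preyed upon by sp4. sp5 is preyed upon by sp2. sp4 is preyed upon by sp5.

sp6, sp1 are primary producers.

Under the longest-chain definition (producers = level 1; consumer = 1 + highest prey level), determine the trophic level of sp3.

sp6 is a producer → level 1.
sp3 eats sp6 (level 1); other prey at levels: sp1 1 → level 2.

Trophic level 2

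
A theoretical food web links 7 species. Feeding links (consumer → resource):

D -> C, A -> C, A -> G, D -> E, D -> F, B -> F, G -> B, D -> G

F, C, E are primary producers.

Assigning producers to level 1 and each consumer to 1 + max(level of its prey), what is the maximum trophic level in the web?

Producers (level 1): F, C, E.
F → B → G → A gives A level 4.
No species has a prey at level 4, so no species reaches level 5.

4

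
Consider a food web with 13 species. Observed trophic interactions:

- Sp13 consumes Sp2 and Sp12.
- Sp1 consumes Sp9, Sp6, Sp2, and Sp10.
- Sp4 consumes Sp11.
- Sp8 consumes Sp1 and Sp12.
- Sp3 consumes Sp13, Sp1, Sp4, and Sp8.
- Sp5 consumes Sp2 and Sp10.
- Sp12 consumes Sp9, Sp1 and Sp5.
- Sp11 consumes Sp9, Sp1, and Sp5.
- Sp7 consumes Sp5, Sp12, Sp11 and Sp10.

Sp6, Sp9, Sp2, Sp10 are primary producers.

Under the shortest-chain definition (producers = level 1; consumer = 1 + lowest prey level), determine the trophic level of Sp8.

Trophic level 3

Sp6 is a producer → level 1.
Sp1 eats Sp6 → level 2.
Sp8 eats Sp1 → level 3.
No prey of Sp8 is below level 2, so 3 is the minimum.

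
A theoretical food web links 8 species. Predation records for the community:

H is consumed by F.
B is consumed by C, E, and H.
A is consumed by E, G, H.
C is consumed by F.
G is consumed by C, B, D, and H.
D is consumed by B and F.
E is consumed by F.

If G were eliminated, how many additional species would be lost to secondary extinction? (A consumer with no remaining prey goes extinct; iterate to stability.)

3

Remove G.
Round 1: D (all prey gone) → extinct.
Round 2: B (all prey gone) → extinct.
Round 3: C (all prey gone) → extinct.
No further losses. Total secondary extinctions: 3.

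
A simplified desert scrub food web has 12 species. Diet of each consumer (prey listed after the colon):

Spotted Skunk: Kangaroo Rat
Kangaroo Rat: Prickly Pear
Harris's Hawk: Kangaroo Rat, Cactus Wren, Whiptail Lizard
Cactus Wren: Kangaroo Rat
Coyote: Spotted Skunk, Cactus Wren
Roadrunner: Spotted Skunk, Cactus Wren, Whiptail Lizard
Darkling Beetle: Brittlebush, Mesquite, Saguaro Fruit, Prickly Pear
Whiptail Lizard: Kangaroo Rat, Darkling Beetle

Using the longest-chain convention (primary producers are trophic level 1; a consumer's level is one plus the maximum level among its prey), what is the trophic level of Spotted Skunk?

Trophic level 3

Prickly Pear is a producer → level 1.
Kangaroo Rat eats Prickly Pear → level 2.
Spotted Skunk eats Kangaroo Rat → level 3.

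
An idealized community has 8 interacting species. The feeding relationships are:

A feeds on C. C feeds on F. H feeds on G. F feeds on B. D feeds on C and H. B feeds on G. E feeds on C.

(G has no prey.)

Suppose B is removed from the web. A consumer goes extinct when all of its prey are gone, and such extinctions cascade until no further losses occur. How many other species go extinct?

Remove B.
Round 1: F (all prey gone) → extinct.
Round 2: C (all prey gone) → extinct.
Round 3: E (all prey gone), A (all prey gone) → extinct.
No further losses. Total secondary extinctions: 4.

4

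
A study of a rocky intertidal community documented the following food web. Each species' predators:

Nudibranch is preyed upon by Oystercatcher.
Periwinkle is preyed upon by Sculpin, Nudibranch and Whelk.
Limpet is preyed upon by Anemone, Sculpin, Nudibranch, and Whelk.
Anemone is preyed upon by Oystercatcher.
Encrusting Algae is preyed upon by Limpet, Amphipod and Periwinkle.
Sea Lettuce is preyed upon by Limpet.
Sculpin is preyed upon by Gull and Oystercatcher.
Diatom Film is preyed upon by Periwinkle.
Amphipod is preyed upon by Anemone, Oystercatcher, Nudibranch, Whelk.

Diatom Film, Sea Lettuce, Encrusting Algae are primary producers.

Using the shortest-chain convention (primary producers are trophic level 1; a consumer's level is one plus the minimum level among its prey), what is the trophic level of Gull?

Sea Lettuce is a producer → level 1.
Limpet eats Sea Lettuce → level 2.
Sculpin eats Limpet → level 3.
Gull eats Sculpin → level 4.
No prey of Gull is below level 3, so 4 is the minimum.

Trophic level 4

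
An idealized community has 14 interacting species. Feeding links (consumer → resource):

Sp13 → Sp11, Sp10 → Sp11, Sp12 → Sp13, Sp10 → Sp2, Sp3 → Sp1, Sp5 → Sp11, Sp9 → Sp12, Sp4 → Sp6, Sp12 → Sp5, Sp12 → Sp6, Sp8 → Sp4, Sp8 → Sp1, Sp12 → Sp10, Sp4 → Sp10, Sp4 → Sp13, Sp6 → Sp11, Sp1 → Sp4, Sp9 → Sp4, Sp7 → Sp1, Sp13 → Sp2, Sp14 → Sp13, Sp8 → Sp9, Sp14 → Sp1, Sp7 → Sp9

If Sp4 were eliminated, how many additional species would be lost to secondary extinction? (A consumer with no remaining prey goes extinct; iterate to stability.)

2

Remove Sp4.
Round 1: Sp1 (all prey gone) → extinct.
Round 2: Sp3 (all prey gone) → extinct.
No further losses. Total secondary extinctions: 2.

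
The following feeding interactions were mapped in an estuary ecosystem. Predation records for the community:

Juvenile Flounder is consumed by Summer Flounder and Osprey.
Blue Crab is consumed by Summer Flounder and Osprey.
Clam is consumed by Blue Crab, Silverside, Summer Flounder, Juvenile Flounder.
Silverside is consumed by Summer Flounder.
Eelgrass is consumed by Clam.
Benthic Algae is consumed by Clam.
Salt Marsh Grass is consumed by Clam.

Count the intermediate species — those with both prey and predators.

Intermediate species (has both prey and predators): Clam, Blue Crab, Silverside, Juvenile Flounder.
Count: 4.

4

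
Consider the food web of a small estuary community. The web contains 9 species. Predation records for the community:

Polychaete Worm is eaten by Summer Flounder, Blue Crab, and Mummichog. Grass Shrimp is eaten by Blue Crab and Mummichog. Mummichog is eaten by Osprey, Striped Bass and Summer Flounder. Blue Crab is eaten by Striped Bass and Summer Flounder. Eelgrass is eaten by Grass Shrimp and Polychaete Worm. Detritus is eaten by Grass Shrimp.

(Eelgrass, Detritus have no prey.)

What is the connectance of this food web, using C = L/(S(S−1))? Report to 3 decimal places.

C = 0.181

The web has S = 9 species and L = 13 feeding links.
C = L / (S(S−1)) = 13 / 72 = 0.1806 ≈ 0.181.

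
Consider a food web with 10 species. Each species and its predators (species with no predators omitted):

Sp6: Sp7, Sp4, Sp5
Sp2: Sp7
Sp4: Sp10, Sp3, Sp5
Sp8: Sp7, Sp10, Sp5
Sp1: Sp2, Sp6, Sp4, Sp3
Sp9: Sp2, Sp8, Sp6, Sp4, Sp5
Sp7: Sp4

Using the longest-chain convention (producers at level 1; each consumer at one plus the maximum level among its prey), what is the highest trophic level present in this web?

Producers (level 1): Sp1, Sp9.
Sp1 → Sp2 → Sp7 → Sp4 → Sp3 gives Sp3 level 5.
No species has a prey at level 5, so no species reaches level 6.

5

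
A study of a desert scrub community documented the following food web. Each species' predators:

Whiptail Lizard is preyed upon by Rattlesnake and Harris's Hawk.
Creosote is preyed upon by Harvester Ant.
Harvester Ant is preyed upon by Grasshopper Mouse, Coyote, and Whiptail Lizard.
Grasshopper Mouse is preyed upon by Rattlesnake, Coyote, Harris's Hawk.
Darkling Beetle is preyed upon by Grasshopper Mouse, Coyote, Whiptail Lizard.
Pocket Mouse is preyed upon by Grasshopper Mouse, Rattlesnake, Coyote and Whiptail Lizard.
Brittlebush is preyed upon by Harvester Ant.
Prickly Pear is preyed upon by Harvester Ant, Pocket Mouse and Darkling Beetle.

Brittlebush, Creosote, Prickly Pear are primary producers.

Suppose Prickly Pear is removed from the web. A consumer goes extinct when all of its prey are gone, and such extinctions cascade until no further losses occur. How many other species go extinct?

Remove Prickly Pear.
Round 1: Pocket Mouse (all prey gone), Darkling Beetle (all prey gone) → extinct.
No further losses. Total secondary extinctions: 2.

2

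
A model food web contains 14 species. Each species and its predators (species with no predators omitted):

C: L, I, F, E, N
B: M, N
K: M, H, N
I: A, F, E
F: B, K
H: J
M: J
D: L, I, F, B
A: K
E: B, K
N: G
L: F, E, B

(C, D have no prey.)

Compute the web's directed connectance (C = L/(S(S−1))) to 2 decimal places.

C = 0.15

The web has S = 14 species and L = 28 feeding links.
C = L / (S(S−1)) = 28 / 182 = 0.1538 ≈ 0.15.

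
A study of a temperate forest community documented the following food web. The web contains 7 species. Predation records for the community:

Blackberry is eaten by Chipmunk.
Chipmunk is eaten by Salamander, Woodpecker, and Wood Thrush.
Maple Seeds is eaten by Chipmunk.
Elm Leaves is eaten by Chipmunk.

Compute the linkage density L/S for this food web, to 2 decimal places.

L/S = 0.86

There are L = 6 links among S = 7 species.
L/S = 6/7 = 0.8571 ≈ 0.86.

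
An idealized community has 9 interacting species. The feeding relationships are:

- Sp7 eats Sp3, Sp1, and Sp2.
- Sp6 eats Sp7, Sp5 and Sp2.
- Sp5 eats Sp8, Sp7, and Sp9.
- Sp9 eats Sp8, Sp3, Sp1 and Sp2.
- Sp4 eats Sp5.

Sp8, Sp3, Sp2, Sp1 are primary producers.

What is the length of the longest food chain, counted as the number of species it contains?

One longest chain: Sp8 → Sp9 → Sp5 → Sp6.
It has 4 species and 3 links.

4 species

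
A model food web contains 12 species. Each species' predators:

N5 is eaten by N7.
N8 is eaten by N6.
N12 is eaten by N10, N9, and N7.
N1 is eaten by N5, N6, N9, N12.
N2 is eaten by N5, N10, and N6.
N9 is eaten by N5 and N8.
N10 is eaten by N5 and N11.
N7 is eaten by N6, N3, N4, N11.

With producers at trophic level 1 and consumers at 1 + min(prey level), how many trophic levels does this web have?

4

Producers (level 1): N2, N1.
Following each consumer down to its lowest-level prey: N1 → N12 → N7 → N4 (levels 1 through 4).
All prey of N4 (N7 3) are at level 3 or above, so N4 is at level 1 + 3 = 4.
Every consumer has at least one prey at level 3 or below, so none exceeds level 4.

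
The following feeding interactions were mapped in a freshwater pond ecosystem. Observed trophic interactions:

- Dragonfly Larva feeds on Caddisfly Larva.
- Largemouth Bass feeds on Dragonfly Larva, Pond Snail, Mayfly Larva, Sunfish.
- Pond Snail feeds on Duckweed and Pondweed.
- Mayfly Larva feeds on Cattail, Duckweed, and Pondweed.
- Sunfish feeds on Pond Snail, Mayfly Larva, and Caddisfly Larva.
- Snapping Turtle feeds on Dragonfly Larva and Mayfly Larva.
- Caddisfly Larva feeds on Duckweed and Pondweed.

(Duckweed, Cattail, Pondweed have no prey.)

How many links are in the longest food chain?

One longest chain: Duckweed → Caddisfly Larva → Dragonfly Larva → Snapping Turtle.
It has 4 species and 3 links.

3 links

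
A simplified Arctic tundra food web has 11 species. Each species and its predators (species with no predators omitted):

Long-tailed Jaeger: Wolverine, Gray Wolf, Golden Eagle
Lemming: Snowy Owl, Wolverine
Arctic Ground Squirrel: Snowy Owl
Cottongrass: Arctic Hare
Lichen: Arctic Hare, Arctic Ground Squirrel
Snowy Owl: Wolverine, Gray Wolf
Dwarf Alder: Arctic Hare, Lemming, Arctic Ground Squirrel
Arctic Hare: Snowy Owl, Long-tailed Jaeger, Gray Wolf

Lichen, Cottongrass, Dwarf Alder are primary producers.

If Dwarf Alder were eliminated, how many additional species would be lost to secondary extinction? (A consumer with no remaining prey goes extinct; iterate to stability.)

1

Remove Dwarf Alder.
Round 1: Lemming (all prey gone) → extinct.
No further losses. Total secondary extinctions: 1.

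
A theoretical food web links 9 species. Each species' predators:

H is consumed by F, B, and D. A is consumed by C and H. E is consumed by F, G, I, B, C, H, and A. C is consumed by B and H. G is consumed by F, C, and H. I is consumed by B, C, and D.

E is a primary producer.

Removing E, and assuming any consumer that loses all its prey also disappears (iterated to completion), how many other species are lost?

Remove E.
Round 1: I (all prey gone), G (all prey gone), A (all prey gone) → extinct.
Round 2: C (all prey gone) → extinct.
Round 3: H (all prey gone) → extinct.
Round 4: B (all prey gone), F (all prey gone), D (all prey gone) → extinct.
No further losses. Total secondary extinctions: 8.

8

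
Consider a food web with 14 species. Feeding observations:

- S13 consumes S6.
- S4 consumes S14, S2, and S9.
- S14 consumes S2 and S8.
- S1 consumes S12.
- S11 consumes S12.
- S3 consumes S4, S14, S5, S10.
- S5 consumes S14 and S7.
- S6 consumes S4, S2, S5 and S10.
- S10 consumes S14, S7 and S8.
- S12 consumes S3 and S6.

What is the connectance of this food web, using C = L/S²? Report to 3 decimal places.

The web has S = 14 species and L = 23 feeding links.
C = L / S² = 23 / 196 = 0.1173 ≈ 0.117.

C = 0.117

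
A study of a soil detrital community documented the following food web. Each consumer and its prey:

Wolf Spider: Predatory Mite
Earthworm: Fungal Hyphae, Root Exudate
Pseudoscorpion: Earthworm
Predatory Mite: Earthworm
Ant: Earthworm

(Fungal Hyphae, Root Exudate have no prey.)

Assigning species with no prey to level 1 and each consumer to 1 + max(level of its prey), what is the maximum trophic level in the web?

4

Basal resources (level 1): Fungal Hyphae, Root Exudate.
Fungal Hyphae → Earthworm → Predatory Mite → Wolf Spider gives Wolf Spider level 4.
No species has a prey at level 4, so no species reaches level 5.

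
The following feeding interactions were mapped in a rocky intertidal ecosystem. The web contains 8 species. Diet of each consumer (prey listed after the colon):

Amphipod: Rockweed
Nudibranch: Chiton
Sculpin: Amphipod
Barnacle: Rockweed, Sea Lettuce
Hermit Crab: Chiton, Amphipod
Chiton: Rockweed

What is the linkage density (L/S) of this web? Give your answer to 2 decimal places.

There are L = 8 links among S = 8 species.
L/S = 8/8 = 1.0000 ≈ 1.00.

L/S = 1.00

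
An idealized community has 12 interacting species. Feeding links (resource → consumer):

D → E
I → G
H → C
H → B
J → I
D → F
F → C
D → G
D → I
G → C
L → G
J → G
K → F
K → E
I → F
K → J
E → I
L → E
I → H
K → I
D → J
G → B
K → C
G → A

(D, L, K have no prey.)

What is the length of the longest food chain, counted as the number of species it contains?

5 species

One longest chain: D → E → I → H → C.
It has 5 species and 4 links.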